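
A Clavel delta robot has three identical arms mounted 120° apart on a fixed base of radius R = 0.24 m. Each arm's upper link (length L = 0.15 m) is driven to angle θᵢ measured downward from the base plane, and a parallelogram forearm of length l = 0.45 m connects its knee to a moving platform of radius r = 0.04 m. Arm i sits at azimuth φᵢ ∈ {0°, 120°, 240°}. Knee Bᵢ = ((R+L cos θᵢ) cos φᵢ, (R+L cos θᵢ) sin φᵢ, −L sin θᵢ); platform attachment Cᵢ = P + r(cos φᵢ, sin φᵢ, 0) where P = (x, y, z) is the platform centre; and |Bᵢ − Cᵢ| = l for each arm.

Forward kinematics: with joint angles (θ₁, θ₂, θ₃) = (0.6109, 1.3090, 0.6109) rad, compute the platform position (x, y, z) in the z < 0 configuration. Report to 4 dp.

centre 1 = (0.3229·cos0.0°, 0.3229·sin0.0°, -0.0860) = (0.3229, 0.0000, -0.0860)
centre 2 = (0.2388·cos120.0°, 0.2388·sin120.0°, -0.1449) = (-0.1194, 0.2068, -0.1449)
centre 3 = (0.3229·cos240.0°, 0.3229·sin240.0°, -0.0860) = (-0.1614, -0.2796, -0.0860)
subtract pairs → two planes through P
[-0.8846 0.4137 -0.1177]·P = -0.0336;  [-0.9686 -0.5592 0.0000]·P = 0.0000
Cramer: x(z) = 0.0210-0.0735z;  y(z) = -0.0364+0.1273z
sphere 1 gives Az²+Bz+C=0 with A=1.0216, B=0.2072, C=-0.1026;  B²−4AC=0.4624;  roots -0.4342, 0.2314;  negative root z = -0.4342
x = 0.0529, y = -0.0917

(0.0529, -0.0917, -0.4342)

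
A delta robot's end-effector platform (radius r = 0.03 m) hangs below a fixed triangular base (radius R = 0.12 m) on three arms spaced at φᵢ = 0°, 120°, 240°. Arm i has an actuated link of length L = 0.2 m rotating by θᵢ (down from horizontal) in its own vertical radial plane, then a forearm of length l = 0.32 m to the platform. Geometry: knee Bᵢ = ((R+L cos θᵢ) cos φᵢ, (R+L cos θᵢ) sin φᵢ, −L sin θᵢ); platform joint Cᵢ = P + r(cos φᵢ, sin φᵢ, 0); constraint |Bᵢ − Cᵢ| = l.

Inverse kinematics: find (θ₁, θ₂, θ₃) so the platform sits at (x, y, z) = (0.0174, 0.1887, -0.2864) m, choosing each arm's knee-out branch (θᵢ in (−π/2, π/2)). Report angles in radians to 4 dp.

θ₁ = 0.7857, θ₂ = 0.0874, θ₃ = 1.3963

rotate P by −φ1: (0.0174, 0.1887, -0.2864)
  A cos θ + B sin θ = C:  0.0726·cos θ + -0.2864·sin θ = -0.1513
  θ1 = atan2(B,A) + arccos(C/0.2955) = 0.7857
arm 2 (φ=120.0°): x'=0.1547, y'=-0.1094
  A cos θ + B sin θ = C:  -0.0647·cos θ + -0.2864·sin θ = -0.0895
  θ2 = atan2(B,A) + arccos(C/0.2936) = 0.0874
arm 3 (φ=240.0°): x'=-0.1721, y'=-0.0793
  e−x'=0.2621;  (l²−L²−(e−x')²−y'²−z²)/2L = -0.2365
  θ3 = atan2(B,A) + arccos(C/0.3882) = 1.3963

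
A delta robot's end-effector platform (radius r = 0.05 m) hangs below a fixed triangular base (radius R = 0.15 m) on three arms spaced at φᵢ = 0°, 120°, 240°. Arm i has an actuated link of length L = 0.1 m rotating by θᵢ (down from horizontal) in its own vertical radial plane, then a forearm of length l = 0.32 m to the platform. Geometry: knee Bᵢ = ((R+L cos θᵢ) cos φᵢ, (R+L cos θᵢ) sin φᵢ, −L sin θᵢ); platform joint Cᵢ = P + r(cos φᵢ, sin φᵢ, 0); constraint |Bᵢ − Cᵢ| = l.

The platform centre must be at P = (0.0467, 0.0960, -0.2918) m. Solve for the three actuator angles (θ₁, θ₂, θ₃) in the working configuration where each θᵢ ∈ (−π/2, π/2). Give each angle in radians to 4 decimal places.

φ1=0.0° → target in arm frame (0.0467, 0.0960)
  A cos θ + B sin θ = C:  0.0533·cos θ + -0.2918·sin θ = -0.0240
  θ1 = atan2(B,A) + arccos(C/0.2966) = 0.2617
φ2=120.0° → target in arm frame (0.0598, -0.0884)
  A cos θ + B sin θ = C:  0.0402·cos θ + -0.2918·sin θ = -0.0109
  √(A²+B²)=0.2946;  θ2 = -1.4339+1.6079 ≈ 0.1741
arm 3 (φ=240.0°): x'=-0.1065, y'=-0.0076
  A=0.2065, B=-0.2918, C=(l²−L²−A²−y'²−z²)/(2L)=-0.1772
  θ3 = atan2(B,A) + arccos(C/0.3575) = 1.1345

θ₁ = 0.2617, θ₂ = 0.1741, θ₃ = 1.1345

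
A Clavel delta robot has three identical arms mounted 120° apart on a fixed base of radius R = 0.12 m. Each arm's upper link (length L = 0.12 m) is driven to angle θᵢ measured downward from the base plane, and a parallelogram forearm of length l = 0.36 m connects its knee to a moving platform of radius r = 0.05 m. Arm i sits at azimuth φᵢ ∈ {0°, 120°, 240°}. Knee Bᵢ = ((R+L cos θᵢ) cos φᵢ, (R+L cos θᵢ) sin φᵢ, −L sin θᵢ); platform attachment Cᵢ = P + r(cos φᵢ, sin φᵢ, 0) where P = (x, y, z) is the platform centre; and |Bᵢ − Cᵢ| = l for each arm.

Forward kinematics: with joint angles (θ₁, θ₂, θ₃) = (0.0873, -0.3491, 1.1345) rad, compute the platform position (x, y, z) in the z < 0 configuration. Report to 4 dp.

(0.0542, 0.1865, -0.2870)

S1 = (0.1895·cos0.0°, 0.1895·sin0.0°, -0.0105) = (0.1895, 0.0000, -0.0105)
φ2=120.0°: virtual centre (-0.0914, 0.1583, 0.0410), radius l
arm 3 at φ=240.0°: ρ3 = 0.1207;  S3 = (-0.0604, -0.1045, -0.1088)
eliminate P² terms by subtracting sphere 1 from 2 and 3
[-0.5618 0.3166 0.1030]·P = -0.0009;  [-0.4998 -0.2091 -0.1966]·P = -0.0096
det = 0.2757;  x = 0.0118+-0.1476z,  y = 0.0179+-0.5874z
quadratic in z: (1.3669)z²+(0.0524)z+(-0.0976)=0, √Δ=0.7323 → z ∈ {-0.2870, 0.2487}; z = -0.2870 (taking z<0)
x = 0.0542, y = 0.1865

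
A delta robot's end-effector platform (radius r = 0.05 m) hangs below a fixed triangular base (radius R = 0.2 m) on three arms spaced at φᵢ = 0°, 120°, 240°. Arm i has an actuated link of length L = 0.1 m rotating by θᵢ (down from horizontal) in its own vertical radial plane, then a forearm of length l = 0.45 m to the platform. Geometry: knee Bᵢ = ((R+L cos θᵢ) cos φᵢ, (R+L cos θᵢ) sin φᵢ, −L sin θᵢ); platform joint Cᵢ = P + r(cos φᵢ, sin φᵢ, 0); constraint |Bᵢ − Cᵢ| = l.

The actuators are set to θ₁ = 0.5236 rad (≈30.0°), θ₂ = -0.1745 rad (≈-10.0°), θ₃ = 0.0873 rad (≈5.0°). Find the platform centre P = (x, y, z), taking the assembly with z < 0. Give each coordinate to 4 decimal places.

φ1=0.0°: virtual centre (0.2366, 0.0000, -0.0500), radius l
φ2=120.0°: virtual centre (-0.1242, 0.2152, 0.0174), radius l
arm 3 at φ=240.0°: ρ3 = 0.2496;  O3 = (-0.1248, -0.2162, -0.0087)
eliminate P² terms by subtracting sphere 1 from 2 and 3
plane₁₂: -0.7217x+0.4304y+0.1347z = 0.0036
det = 0.6231;  x = -0.0052+0.1505z,  y = -0.0004+-0.0607z
quadratic in z: (1.0263)z²+(0.0273)z+(-0.1415)=0, √Δ=0.7628 → z ∈ {-0.3849, 0.3583}; z = -0.3849 (taking z<0)
x = -0.0631, y = 0.0230

(-0.0631, 0.0230, -0.3849)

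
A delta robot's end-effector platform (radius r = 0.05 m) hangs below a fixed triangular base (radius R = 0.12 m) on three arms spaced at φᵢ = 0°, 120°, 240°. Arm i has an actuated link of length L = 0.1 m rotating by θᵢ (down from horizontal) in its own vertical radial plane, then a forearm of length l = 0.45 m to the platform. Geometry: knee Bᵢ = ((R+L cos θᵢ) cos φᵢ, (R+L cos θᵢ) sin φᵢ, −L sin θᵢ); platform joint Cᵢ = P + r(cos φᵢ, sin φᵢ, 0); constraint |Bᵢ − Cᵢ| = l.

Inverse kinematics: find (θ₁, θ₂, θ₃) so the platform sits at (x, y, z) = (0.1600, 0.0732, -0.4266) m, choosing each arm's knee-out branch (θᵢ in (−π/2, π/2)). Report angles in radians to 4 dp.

φ1=0.0° → target in arm frame (0.1600, 0.0732)
  e−x'=-0.0900;  (l²−L²−(e−x')²−y'²−z²)/2L = -0.0147
  θ1 = atan2(B,A) + arccos(C/0.4360) = -0.1741
arm 2 (φ=120.0°): x'=-0.0166, y'=-0.1752
  A=0.0866, B=-0.4266, C=(l²−L²−A²−y'²−z²)/(2L)=-0.1384
  θ2 = atan2(B,A) + arccos(C/0.4353) = 0.5237
rotate P by −φ3: (-0.1434, 0.1020, -0.4266)
  A cos θ + B sin θ = C:  0.2134·cos θ + -0.4266·sin θ = -0.2271
  θ3 = atan2(B,A) + arccos(C/0.4770) = 0.9601

θ₁ = -0.1741, θ₂ = 0.5237, θ₃ = 0.9601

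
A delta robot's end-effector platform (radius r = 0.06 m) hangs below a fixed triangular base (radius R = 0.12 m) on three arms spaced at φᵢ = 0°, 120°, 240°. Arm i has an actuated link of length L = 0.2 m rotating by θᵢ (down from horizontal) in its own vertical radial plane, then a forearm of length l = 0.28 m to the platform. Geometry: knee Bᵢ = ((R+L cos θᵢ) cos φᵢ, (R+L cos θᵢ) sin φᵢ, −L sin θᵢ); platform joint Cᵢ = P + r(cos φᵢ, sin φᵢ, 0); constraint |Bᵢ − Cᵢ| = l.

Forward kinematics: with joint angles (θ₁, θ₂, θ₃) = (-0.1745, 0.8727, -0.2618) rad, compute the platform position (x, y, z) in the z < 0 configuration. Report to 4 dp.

φ1=0.0°: virtual centre (0.2570, 0.0000, 0.0347), radius l
φ2=120.0°: virtual centre (-0.0943, 0.1633, -0.1532), radius l
arm 3 at φ=240.0°: (R−r)+L cos θ3 = 0.2532;  O3 = (-0.1266, -0.2193, 0.0518)
eliminate P² terms by subtracting sphere 1 from 2 and 3
plane₁₂: -0.7025x+0.3266y+-0.3759z = -0.0082
Cramer: x(z) = 0.0067-0.2752z;  y(z) = -0.0107+0.5591z
quadratic in z: (1.3883)z²+(0.0563)z+(-0.0145)=0, √Δ=0.2888 → z ∈ {-0.1243, 0.0838}; z = -0.1243 (taking z<0)
x = 0.0409, y = -0.0802

(0.0409, -0.0802, -0.1243)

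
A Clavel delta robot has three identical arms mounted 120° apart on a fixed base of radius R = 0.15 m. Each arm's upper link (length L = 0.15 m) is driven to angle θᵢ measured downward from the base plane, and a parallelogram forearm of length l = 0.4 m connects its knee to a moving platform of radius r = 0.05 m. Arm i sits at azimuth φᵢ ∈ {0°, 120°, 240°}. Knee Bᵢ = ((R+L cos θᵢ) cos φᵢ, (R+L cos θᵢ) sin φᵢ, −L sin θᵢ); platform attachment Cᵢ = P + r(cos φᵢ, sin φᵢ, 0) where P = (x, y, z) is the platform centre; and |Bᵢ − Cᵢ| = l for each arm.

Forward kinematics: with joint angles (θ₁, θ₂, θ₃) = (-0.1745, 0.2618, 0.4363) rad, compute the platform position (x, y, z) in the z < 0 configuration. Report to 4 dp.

arm 1 at φ=0.0°: e+L cos θ1 = 0.2477;  S1 = (0.2477, 0.0000, 0.0260)
arm 2 at φ=120.0°: e+L cos θ2 = 0.2449;  S2 = (-0.1224, 0.2121, -0.0388)
arm 3 at φ=240.0°: e+L cos θ3 = 0.2359;  S3 = (-0.1180, -0.2043, -0.0634)
subtract pairs → two planes through P
linear system: -0.7403x+0.4242y = -0.0006−-0.1297z; -0.7314x+-0.4087y = -0.0024−-0.1789z
Cramer: x(z) = 0.0020-0.2103z;  y(z) = 0.0022-0.0613z
into |P−S₁|² = l²: 1.0480z² + 0.0510z + -0.0989 = 0;  Δ = 0.4174;  z = -0.3326 or 0.2839 → z<0 root = -0.3326
x = 0.0720, y = 0.0225

(0.0720, 0.0225, -0.3326)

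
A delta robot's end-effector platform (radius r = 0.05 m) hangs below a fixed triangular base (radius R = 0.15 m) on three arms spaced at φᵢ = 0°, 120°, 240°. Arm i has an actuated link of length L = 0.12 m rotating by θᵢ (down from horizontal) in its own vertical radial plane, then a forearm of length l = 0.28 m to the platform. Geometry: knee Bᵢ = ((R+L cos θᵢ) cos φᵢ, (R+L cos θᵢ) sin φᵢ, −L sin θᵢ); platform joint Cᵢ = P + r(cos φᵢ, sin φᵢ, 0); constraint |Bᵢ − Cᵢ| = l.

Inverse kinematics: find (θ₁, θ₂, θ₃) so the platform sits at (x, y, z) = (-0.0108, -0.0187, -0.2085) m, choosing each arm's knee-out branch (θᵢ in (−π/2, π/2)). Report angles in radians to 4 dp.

θ₁ = 0.3486, θ₂ = 0.3485, θ₃ = 0.0873

φ1=0.0° → target in arm frame (-0.0108, -0.0187)
  A cos θ + B sin θ = C:  0.1108·cos θ + -0.2085·sin θ = 0.0329
  γ=atan2(-0.2085,0.1108)=-1.0823;  ψ=arccos(0.1394)=1.4309;  θ1=γ+ψ≈0.3486
rotate P by −φ2: (-0.0108, 0.0187, -0.2085)
  A=0.1108, B=-0.2085, C=(l²−L²−A²−y'²−z²)/(2L)=0.0329
  γ=atan2(-0.2085,0.1108)=-1.0824;  ψ=arccos(0.1395)=1.4309;  θ2=γ+ψ≈0.3485
arm 3 (φ=240.0°): x'=0.0216, y'=0.0000
  e−x'=0.0784;  (l²−L²−(e−x')²−y'²−z²)/2L = 0.0599
  √(A²+B²)=0.2228;  θ3 = -1.2111+1.2985 ≈ 0.0873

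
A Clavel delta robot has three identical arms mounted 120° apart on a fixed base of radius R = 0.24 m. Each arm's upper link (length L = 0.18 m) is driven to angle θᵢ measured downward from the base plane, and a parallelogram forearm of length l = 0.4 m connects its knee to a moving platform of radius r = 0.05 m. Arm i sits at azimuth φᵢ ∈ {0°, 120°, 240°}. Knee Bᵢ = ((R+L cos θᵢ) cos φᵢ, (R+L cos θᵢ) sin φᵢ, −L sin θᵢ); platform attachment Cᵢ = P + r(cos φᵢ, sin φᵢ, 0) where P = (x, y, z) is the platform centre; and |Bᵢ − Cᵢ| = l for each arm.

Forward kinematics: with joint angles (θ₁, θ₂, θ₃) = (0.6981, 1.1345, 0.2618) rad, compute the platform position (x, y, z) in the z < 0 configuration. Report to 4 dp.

φ1=0.0°: virtual centre (0.3279, 0.0000, -0.1157), radius l
centre 2 = (0.2661·cos120.0°, 0.2661·sin120.0°, -0.1631) = (-0.1330, 0.2304, -0.1631)
centre 3 = (0.3639·cos240.0°, 0.3639·sin240.0°, -0.0466) = (-0.1819, -0.3151, -0.0466)
subtract pairs → two planes through P
[-0.9218 0.4608 -0.0949]·P = -0.0235;  [-1.0196 -0.6302 0.1382]·P = 0.0137
det = 1.0509;  x = 0.0081+0.0037z,  y = -0.0348+0.2133z
sphere 1 gives Az²+Bz+C=0 with A=1.0455, B=0.2142, C=-0.0431;  B²−4AC=0.2263;  roots -0.3299, 0.1251;  negative root z = -0.3299
x = 0.0069, y = -0.1052

(0.0069, -0.1052, -0.3299)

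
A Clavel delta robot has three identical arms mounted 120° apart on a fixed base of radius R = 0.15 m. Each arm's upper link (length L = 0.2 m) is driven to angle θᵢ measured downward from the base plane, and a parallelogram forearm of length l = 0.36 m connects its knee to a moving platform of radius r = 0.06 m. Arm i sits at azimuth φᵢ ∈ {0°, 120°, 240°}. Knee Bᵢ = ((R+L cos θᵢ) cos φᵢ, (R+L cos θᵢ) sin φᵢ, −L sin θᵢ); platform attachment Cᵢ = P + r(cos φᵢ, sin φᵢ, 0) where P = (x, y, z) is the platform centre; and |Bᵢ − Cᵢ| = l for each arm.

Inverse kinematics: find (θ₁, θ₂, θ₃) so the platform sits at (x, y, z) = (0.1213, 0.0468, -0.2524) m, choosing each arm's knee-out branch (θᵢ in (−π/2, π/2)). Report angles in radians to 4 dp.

θ₁ = -0.3487, θ₂ = 0.4362, θ₃ = 0.7854

arm 1 (φ=0.0°): x'=0.1213, y'=0.0468
  A=-0.0313, B=-0.2524, C=(l²−L²−A²−y'²−z²)/(2L)=0.0568
  γ=atan2(-0.2524,-0.0313)=-1.6942;  ψ=arccos(0.2234)=1.3455;  θ1=γ+ψ≈-0.3487
arm 2 (φ=120.0°): x'=-0.0201, y'=-0.1284
  A=0.1101, B=-0.2524, C=(l²−L²−A²−y'²−z²)/(2L)=-0.0068
  γ=atan2(-0.2524,0.1101)=-1.1594;  ψ=arccos(-0.0248)=1.5956;  θ2=γ+ψ≈0.4362
rotate P by −φ3: (-0.1012, 0.0816, -0.2524)
  e−x'=0.1912;  (l²−L²−(e−x')²−y'²−z²)/2L = -0.0433
  γ=atan2(-0.2524,0.1912)=-0.9225;  ψ=arccos(-0.1368)=1.7080;  θ3=γ+ψ≈0.7854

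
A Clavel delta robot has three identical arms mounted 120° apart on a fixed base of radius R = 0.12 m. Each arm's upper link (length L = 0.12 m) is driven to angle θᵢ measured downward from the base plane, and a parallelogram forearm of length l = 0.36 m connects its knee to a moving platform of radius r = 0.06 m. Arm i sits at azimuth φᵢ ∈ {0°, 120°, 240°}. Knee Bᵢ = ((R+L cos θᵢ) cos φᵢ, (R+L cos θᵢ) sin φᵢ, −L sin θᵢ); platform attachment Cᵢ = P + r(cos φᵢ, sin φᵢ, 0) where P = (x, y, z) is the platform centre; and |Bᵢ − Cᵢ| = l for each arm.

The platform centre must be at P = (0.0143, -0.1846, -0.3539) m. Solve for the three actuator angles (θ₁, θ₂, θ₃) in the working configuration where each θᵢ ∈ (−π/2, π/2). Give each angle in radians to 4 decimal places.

φ1=0.0° → target in arm frame (0.0143, -0.1846)
  A cos θ + B sin θ = C:  0.0457·cos θ + -0.3539·sin θ = -0.1925
  θ1 = atan2(B,A) + arccos(C/0.3568) = 0.6984
rotate P by −φ2: (-0.1670, 0.0799, -0.3539)
  A=0.2270, B=-0.3539, C=(l²−L²−A²−y'²−z²)/(2L)=-0.2832
  √(A²+B²)=0.4205;  θ2 = -1.0004+2.3098 ≈ 1.3094
arm 3 (φ=240.0°): x'=0.1527, y'=0.1047
  A=-0.0927, B=-0.3539, C=(l²−L²−A²−y'²−z²)/(2L)=-0.1233
  γ=atan2(-0.3539,-0.0927)=-1.8270;  ψ=arccos(-0.3371)=1.9147;  θ3=γ+ψ≈0.0876

θ₁ = 0.6984, θ₂ = 1.3094, θ₃ = 0.0876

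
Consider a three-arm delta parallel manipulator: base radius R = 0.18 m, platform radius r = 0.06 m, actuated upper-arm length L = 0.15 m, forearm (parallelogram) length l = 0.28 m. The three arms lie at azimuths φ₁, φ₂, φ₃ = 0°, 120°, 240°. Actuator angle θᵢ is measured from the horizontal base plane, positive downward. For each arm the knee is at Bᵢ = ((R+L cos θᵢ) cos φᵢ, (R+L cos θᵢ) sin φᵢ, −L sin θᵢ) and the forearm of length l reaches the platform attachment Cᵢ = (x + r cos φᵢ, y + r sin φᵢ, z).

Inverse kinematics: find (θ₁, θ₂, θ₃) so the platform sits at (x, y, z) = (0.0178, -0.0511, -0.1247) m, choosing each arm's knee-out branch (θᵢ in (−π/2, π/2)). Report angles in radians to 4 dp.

θ₁ = 0.0870, θ₂ = 0.7856, θ₃ = -0.1746

φ1=0.0° → target in arm frame (0.0178, -0.0511)
  A=0.1022, B=-0.1247, C=(l²−L²−A²−y'²−z²)/(2L)=0.0910
  √(A²+B²)=0.1612;  θ1 = -0.8842+0.9712 ≈ 0.0870
arm 2 (φ=120.0°): x'=-0.0532, y'=0.0101
  e−x'=0.1732;  (l²−L²−(e−x')²−y'²−z²)/2L = 0.0342
  √(A²+B²)=0.2134;  θ2 = -0.6241+1.4097 ≈ 0.7856
rotate P by −φ3: (0.0354, 0.0410, -0.1247)
  A=0.0846, B=-0.1247, C=(l²−L²−A²−y'²−z²)/(2L)=0.1050
  γ=atan2(-0.1247,0.0846)=-0.9744;  ψ=arccos(0.6968)=0.7998;  θ3=γ+ψ≈-0.1746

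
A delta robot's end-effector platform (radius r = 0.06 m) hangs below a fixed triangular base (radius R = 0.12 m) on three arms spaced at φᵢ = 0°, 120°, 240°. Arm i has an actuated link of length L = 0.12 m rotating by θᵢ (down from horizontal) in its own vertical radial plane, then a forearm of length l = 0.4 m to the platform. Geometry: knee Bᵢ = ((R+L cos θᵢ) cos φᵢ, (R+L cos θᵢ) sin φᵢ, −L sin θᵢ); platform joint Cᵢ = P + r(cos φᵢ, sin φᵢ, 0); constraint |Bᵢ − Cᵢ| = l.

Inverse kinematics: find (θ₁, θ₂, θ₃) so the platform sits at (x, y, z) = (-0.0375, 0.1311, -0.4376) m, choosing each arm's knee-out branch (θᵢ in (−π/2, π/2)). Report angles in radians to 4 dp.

θ₁ = 0.9597, θ₂ = 0.3490, θ₃ = 1.1342

arm 1 (φ=0.0°): x'=-0.0375, y'=0.1311
  A=0.0975, B=-0.4376, C=(l²−L²−A²−y'²−z²)/(2L)=-0.3024
  γ=atan2(-0.4376,0.0975)=-1.3516;  ψ=arccos(-0.6746)=2.3112;  θ1=γ+ψ≈0.9597
arm 2 (φ=120.0°): x'=0.1323, y'=-0.0331
  A cos θ + B sin θ = C:  -0.0723·cos θ + -0.4376·sin θ = -0.2176
  γ=atan2(-0.4376,-0.0723)=-1.7345;  ψ=arccos(-0.4905)=2.0835;  θ2=γ+ψ≈0.3490
rotate P by −φ3: (-0.0948, -0.0980, -0.4376)
  e−x'=0.1548;  (l²−L²−(e−x')²−y'²−z²)/2L = -0.3311
  θ3 = atan2(B,A) + arccos(C/0.4642) = 1.1342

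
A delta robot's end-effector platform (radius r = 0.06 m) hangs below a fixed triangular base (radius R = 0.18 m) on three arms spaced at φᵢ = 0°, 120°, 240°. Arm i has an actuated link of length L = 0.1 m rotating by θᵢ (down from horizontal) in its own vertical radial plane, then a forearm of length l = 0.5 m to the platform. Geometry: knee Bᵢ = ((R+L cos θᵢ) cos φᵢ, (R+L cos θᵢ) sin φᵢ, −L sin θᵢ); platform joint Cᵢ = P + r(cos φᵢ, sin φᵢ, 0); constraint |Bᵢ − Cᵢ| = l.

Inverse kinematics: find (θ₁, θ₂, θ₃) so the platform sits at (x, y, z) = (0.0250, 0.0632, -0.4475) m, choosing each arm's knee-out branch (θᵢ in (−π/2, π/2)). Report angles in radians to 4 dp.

φ1=0.0° → target in arm frame (0.0250, 0.0632)
  A=0.0950, B=-0.4475, C=(l²−L²−A²−y'²−z²)/(2L)=0.1336
  √(A²+B²)=0.4575;  θ1 = -1.3616+1.2744 ≈ -0.0872
φ2=120.0° → target in arm frame (0.0422, -0.0533)
  e−x'=0.0778;  (l²−L²−(e−x')²−y'²−z²)/2L = 0.1543
  γ=atan2(-0.4475,0.0778)=-1.3987;  ψ=arccos(0.3397)=1.2242;  θ2=γ+ψ≈-0.1746
φ3=240.0° → target in arm frame (-0.0672, -0.0099)
  A cos θ + B sin θ = C:  0.1872·cos θ + -0.4475·sin θ = 0.0229
  θ3 = atan2(B,A) + arccos(C/0.4851) = 0.3490

θ₁ = -0.0872, θ₂ = -0.1746, θ₃ = 0.3490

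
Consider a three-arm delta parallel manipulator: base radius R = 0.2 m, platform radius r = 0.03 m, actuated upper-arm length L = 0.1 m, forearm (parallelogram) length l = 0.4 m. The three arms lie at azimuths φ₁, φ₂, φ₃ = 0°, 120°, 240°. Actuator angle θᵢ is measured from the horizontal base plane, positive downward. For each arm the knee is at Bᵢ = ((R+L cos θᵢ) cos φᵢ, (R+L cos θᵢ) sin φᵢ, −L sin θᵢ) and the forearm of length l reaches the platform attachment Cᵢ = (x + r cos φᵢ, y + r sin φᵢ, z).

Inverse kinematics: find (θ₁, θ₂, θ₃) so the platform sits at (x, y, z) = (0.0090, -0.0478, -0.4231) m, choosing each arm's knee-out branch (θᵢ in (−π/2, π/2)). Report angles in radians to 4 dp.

rotate P by −φ1: (0.0090, -0.0478, -0.4231)
  A=0.1610, B=-0.4231, C=(l²−L²−A²−y'²−z²)/(2L)=-0.2861
  θ1 = atan2(B,A) + arccos(C/0.4527) = 1.0477
φ2=120.0° → target in arm frame (-0.0459, 0.0161)
  A cos θ + B sin θ = C:  0.2159·cos θ + -0.4231·sin θ = -0.3794
  γ=atan2(-0.4231,0.2159)=-1.0990;  ψ=arccos(-0.7988)=2.4961;  θ2=γ+ψ≈1.3971
arm 3 (φ=240.0°): x'=0.0369, y'=0.0317
  e−x'=0.1331;  (l²−L²−(e−x')²−y'²−z²)/2L = -0.2387
  √(A²+B²)=0.4435;  θ3 = -1.2660+2.1390 ≈ 0.8730

θ₁ = 1.0477, θ₂ = 1.3971, θ₃ = 0.8730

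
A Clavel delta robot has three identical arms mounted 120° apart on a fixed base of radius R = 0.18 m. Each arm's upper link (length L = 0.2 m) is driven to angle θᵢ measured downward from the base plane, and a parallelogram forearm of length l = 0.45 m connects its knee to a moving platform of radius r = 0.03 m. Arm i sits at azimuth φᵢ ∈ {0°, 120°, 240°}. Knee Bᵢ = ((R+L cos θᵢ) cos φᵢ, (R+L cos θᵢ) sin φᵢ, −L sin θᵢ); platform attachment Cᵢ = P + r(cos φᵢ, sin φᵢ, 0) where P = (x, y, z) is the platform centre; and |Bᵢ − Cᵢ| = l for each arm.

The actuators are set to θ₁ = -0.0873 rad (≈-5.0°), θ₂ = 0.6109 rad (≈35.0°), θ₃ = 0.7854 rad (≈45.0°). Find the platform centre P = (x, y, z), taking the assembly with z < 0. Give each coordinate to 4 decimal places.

(0.1221, 0.0279, -0.3700)

φ1=0.0°: virtual centre (0.3492, 0.0000, 0.0174), radius l
centre 2 = (0.3138·cos120.0°, 0.3138·sin120.0°, -0.1147) = (-0.1569, 0.2718, -0.1147)
arm 3 at φ=240.0°: e+L cos θ3 = 0.2914;  centre 3 = (-0.1457, -0.2524, -0.1414)
|centre ₂|²−|centre ₁|² = -0.0106;  |centre ₃|²−|centre ₁|² = -0.0173
[-1.0123 0.5436 -0.2643]·P = -0.0106;  [-0.9899 -0.5048 -0.3177]·P = -0.0173
det = 1.0490;  x = 0.0141+-0.2918z,  y = 0.0067+-0.0572z
sphere 1 gives Az²+Bz+C=0 with A=1.0884, B=0.1599, C=-0.0898;  B²−4AC=0.4167;  roots -0.3700, 0.2231;  negative root z = -0.3700
x = 0.1221, y = 0.0279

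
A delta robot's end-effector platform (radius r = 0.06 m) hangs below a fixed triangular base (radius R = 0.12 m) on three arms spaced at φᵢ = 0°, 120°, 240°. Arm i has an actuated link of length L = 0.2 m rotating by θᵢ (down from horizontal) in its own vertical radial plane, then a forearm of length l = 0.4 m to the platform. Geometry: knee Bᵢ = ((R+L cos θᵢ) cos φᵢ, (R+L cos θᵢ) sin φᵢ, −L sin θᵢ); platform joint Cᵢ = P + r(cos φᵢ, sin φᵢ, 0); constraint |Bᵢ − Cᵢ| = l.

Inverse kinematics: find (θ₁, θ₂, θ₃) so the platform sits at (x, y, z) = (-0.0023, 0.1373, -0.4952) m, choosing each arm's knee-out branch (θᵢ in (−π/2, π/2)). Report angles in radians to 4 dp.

rotate P by −φ1: (-0.0023, 0.1373, -0.4952)
  e−x'=0.0623;  (l²−L²−(e−x')²−y'²−z²)/2L = -0.3699
  θ1 = atan2(B,A) + arccos(C/0.4991) = 0.9599
rotate P by −φ2: (0.1201, -0.0667, -0.4952)
  e−x'=-0.0601;  (l²−L²−(e−x')²−y'²−z²)/2L = -0.3332
  γ=atan2(-0.4952,-0.0601)=-1.6915;  ψ=arccos(-0.6679)=2.3022;  θ2=γ+ψ≈0.6107
arm 3 (φ=240.0°): x'=-0.1178, y'=-0.0706
  A cos θ + B sin θ = C:  0.1778·cos θ + -0.4952·sin θ = -0.4045
  √(A²+B²)=0.5261;  θ3 = -1.2262+2.4479 ≈ 1.2217

θ₁ = 0.9599, θ₂ = 0.6107, θ₃ = 1.2217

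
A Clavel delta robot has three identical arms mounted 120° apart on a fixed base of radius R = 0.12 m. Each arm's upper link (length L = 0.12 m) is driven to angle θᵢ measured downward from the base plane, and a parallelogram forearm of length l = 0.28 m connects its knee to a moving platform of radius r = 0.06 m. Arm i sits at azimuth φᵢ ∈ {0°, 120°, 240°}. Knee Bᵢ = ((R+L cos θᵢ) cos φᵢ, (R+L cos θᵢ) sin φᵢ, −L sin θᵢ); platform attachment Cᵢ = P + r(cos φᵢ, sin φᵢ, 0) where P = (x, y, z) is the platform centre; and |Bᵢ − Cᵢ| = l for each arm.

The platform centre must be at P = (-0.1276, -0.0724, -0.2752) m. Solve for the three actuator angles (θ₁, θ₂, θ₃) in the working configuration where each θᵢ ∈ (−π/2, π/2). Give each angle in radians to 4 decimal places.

φ1=0.0° → target in arm frame (-0.1276, -0.0724)
  A=0.1876, B=-0.2752, C=(l²−L²−A²−y'²−z²)/(2L)=-0.2174
  θ1 = atan2(B,A) + arccos(C/0.3331) = 1.3094
rotate P by −φ2: (0.0011, 0.1467, -0.2752)
  A=0.0589, B=-0.2752, C=(l²−L²−A²−y'²−z²)/(2L)=-0.1530
  √(A²+B²)=0.2814;  θ2 = -1.3600+2.1457 ≈ 0.7857
arm 3 (φ=240.0°): x'=0.1265, y'=-0.0743
  A=-0.0665, B=-0.2752, C=(l²−L²−A²−y'²−z²)/(2L)=-0.0903
  √(A²+B²)=0.2831;  θ3 = -1.8079+1.8955 ≈ 0.0876

θ₁ = 1.3094, θ₂ = 0.7857, θ₃ = 0.0876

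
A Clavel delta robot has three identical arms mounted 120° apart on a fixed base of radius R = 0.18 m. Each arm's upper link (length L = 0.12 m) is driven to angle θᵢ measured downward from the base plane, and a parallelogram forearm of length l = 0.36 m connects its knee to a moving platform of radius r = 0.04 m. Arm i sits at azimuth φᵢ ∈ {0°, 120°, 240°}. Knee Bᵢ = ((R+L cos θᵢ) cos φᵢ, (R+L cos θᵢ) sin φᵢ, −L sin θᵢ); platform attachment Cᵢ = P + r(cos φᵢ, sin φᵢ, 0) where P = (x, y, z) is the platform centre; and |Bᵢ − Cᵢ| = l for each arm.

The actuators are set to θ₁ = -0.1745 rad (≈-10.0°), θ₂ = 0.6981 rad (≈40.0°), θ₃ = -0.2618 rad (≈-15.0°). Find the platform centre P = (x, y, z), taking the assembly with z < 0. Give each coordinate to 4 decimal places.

(0.0365, -0.0738, -0.2530)

φ1=0.0°: virtual centre (0.2582, 0.0000, 0.0208), radius l
O2 = (0.2319·cos120.0°, 0.2319·sin120.0°, -0.0771) = (-0.1160, 0.2009, -0.0771)
O3 = (0.2559·cos240.0°, 0.2559·sin240.0°, 0.0311) = (-0.1280, -0.2216, 0.0311)
|O₂|²−|O₁|² = -0.0073;  |O₃|²−|O₁|² = -0.0006
plane₁₂: -0.7483x+0.4017y+-0.1959z = -0.0073
det = 0.6419;  x = 0.0055+-0.1225z,  y = -0.0081+0.2596z
into |P−O₁|² = l²: 1.0824z² + 0.0160z + -0.0652 = 0;  Δ = 0.2827;  z = -0.2530 or 0.2382 → z<0 root = -0.2530
x = 0.0365, y = -0.0738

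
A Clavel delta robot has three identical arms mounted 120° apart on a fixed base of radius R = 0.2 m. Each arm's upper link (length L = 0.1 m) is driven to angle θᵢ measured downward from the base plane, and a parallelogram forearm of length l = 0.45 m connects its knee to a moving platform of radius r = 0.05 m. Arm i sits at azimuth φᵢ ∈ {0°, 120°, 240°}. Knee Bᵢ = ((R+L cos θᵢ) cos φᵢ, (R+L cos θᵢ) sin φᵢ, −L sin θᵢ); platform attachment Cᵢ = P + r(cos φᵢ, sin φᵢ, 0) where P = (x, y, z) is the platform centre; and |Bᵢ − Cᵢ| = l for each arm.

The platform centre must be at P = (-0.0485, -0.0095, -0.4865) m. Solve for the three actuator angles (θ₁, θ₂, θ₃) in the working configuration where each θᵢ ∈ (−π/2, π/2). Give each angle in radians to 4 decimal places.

θ₁ = 1.3085, θ₂ = 0.9597, θ₃ = 0.8721

φ1=0.0° → target in arm frame (-0.0485, -0.0095)
  e−x'=0.1985;  (l²−L²−(e−x')²−y'²−z²)/2L = -0.4184
  γ=atan2(-0.4865,0.1985)=-1.1834;  ψ=arccos(-0.7962)=2.4918;  θ1=γ+ψ≈1.3085
arm 2 (φ=120.0°): x'=0.0160, y'=0.0468
  A cos θ + B sin θ = C:  0.1340·cos θ + -0.4865·sin θ = -0.3216
  √(A²+B²)=0.5046;  θ2 = -1.3021+2.2618 ≈ 0.9597
rotate P by −φ3: (0.0325, -0.0373, -0.4865)
  e−x'=0.1175;  (l²−L²−(e−x')²−y'²−z²)/2L = -0.2969
  θ3 = atan2(B,A) + arccos(C/0.5005) = 0.8721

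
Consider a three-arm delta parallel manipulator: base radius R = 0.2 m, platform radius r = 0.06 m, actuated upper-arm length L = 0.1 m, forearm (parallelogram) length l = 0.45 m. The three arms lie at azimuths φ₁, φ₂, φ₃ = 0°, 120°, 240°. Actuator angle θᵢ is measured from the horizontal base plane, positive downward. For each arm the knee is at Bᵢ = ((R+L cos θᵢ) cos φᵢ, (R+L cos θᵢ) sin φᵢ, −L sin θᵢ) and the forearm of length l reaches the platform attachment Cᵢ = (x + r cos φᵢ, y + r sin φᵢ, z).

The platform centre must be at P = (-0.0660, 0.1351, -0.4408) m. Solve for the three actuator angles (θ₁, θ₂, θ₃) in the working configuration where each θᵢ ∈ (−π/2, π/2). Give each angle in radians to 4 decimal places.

θ₁ = 1.1345, θ₂ = 0.0001, θ₃ = 1.2219

φ1=0.0° → target in arm frame (-0.0660, 0.1351)
  A cos θ + B sin θ = C:  0.2060·cos θ + -0.4408·sin θ = -0.3125
  √(A²+B²)=0.4866;  θ1 = -1.1336+2.2681 ≈ 1.1345
φ2=120.0° → target in arm frame (0.1500, -0.0104)
  A cos θ + B sin θ = C:  -0.0100·cos θ + -0.4408·sin θ = -0.0101
  θ2 = atan2(B,A) + arccos(C/0.4409) = 0.0001
arm 3 (φ=240.0°): x'=-0.0840, y'=-0.1247
  e−x'=0.2240;  (l²−L²−(e−x')²−y'²−z²)/2L = -0.3377
  γ=atan2(-0.4408,0.2240)=-1.1006;  ψ=arccos(-0.6829)=2.3225;  θ3=γ+ψ≈1.2219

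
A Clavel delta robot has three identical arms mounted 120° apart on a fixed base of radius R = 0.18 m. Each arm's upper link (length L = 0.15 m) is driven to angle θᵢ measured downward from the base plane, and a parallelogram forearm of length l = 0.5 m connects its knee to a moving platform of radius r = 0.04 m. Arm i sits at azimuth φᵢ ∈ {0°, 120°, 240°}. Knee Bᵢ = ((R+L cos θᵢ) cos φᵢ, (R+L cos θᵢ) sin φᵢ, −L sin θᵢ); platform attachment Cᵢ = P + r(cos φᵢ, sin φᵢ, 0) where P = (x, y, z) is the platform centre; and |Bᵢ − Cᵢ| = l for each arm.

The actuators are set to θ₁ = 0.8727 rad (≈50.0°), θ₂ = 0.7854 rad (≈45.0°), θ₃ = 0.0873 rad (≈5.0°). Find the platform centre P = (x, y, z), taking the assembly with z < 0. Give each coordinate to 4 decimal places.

(-0.0793, -0.1071, -0.4875)

S1 = (0.2364·cos0.0°, 0.2364·sin0.0°, -0.1149) = (0.2364, 0.0000, -0.1149)
φ2=120.0°: virtual centre (-0.1230, 0.2131, -0.1061), radius l
arm 3 at φ=240.0°: (R−r)+L cos θ3 = 0.2894;  S3 = (-0.1447, -0.2507, -0.0131)
eliminate P² terms by subtracting sphere 1 from 2 and 3
plane₁₂: -0.7189x+0.4262y+0.0177z = 0.0027
Cramer: x(z) = -0.0112+0.1396z;  y(z) = -0.0126+0.1940z
into |P−S₁|² = l²: 1.0571z² + 0.1558z + -0.1753 = 0;  Δ = 0.7656;  z = -0.4875 or 0.3402 → z<0 root = -0.4875
x = -0.0793, y = -0.1071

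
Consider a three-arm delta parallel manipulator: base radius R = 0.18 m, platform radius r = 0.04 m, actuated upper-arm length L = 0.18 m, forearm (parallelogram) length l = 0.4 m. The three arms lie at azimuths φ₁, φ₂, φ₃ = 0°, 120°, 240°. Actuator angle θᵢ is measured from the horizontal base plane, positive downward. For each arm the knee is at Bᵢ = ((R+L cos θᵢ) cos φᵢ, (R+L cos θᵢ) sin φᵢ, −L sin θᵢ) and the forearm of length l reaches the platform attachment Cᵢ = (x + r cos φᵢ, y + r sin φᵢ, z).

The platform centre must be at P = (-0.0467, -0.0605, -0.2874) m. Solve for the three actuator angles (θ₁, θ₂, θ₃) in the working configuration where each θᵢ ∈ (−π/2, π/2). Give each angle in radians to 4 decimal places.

θ₁ = 0.5235, θ₂ = 0.4363, θ₃ = -0.1748

rotate P by −φ1: (-0.0467, -0.0605, -0.2874)
  e−x'=0.1867;  (l²−L²−(e−x')²−y'²−z²)/2L = 0.0180
  θ1 = atan2(B,A) + arccos(C/0.3427) = 0.5235
rotate P by −φ2: (-0.0290, 0.0707, -0.2874)
  A=0.1690, B=-0.2874, C=(l²−L²−A²−y'²−z²)/(2L)=0.0317
  θ2 = atan2(B,A) + arccos(C/0.3334) = 0.4363
φ3=240.0° → target in arm frame (0.0757, -0.0102)
  e−x'=0.0643;  (l²−L²−(e−x')²−y'²−z²)/2L = 0.1132
  γ=atan2(-0.2874,0.0643)=-1.3508;  ψ=arccos(0.3845)=1.1761;  θ3=γ+ψ≈-0.1748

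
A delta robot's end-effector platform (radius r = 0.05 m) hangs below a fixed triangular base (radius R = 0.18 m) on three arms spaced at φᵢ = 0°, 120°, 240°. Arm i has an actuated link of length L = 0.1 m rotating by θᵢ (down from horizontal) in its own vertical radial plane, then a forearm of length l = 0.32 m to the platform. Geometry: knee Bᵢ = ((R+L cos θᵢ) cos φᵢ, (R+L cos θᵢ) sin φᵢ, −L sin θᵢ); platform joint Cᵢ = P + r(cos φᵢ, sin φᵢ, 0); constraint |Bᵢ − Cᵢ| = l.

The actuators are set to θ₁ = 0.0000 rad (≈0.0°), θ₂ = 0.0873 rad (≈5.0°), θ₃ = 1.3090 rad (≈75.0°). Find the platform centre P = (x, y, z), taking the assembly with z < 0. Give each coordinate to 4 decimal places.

(0.0660, 0.1031, -0.2547)

O1 = (0.2300·cos0.0°, 0.2300·sin0.0°, 0.0000) = (0.2300, 0.0000, 0.0000)
φ2=120.0°: virtual centre (-0.1148, 0.1989, -0.0087), radius l
arm 3 at φ=240.0°: ρ3 = 0.1559;  O3 = (-0.0779, -0.1350, -0.0966)
|O₂|²−|O₁|² = -0.0001;  |O₃|²−|O₁|² = -0.0193
plane₁₂: -0.6896x+0.3977y+-0.0174z = -0.0001
Cramer: x(z) = 0.0178-0.1891z;  y(z) = 0.0307-0.2841z
into |P−O₁|² = l²: 1.1165z² + 0.0628z + -0.0564 = 0;  Δ = 0.2560;  z = -0.2547 or 0.1985 → z<0 root = -0.2547
x = 0.0660, y = 0.1031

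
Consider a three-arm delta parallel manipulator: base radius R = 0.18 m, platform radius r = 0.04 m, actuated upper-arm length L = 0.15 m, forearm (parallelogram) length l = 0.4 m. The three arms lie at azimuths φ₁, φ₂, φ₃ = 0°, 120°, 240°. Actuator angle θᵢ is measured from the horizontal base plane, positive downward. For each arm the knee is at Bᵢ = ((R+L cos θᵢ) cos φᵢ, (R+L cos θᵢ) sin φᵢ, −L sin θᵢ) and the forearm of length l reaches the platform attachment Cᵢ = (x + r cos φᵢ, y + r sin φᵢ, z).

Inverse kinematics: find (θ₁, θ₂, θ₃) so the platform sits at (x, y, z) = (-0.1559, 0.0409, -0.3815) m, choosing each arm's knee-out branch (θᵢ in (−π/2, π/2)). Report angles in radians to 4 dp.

rotate P by −φ1: (-0.1559, 0.0409, -0.3815)
  e−x'=0.2959;  (l²−L²−(e−x')²−y'²−z²)/2L = -0.3242
  θ1 = atan2(B,A) + arccos(C/0.4828) = 1.3960
arm 2 (φ=120.0°): x'=0.1134, y'=0.1146
  A cos θ + B sin θ = C:  0.0266·cos θ + -0.3815·sin θ = -0.0729
  γ=atan2(-0.3815,0.0266)=-1.5011;  ψ=arccos(-0.1907)=1.7626;  θ2=γ+ψ≈0.2615
φ3=240.0° → target in arm frame (0.0425, -0.1555)
  e−x'=0.0975;  (l²−L²−(e−x')²−y'²−z²)/2L = -0.1390
  θ3 = atan2(B,A) + arccos(C/0.3938) = 0.6110

θ₁ = 1.3960, θ₂ = 0.2615, θ₃ = 0.6110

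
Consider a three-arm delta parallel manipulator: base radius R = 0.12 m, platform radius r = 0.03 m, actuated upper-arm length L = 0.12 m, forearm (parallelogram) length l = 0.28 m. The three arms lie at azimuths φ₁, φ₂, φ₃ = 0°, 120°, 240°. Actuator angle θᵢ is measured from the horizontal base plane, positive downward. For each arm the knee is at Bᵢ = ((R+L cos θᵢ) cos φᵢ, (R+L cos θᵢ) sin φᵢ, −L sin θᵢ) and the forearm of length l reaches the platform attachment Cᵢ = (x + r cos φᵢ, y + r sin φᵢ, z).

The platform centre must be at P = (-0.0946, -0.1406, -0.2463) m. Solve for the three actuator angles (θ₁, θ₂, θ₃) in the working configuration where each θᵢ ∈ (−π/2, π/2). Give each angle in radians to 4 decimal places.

arm 1 (φ=0.0°): x'=-0.0946, y'=-0.1406
  A cos θ + B sin θ = C:  0.1846·cos θ + -0.2463·sin θ = -0.2105
  θ1 = atan2(B,A) + arccos(C/0.3078) = 1.3961
rotate P by −φ2: (-0.0745, 0.1522, -0.2463)
  A cos θ + B sin θ = C:  0.1645·cos θ + -0.2463·sin θ = -0.1954
  √(A²+B²)=0.2962;  θ2 = -0.9821+2.2911 ≈ 1.3090
φ3=240.0° → target in arm frame (0.1691, -0.0116)
  e−x'=-0.0791;  (l²−L²−(e−x')²−y'²−z²)/2L = -0.0127
  γ=atan2(-0.2463,-0.0791)=-1.8814;  ψ=arccos(-0.0491)=1.6199;  θ3=γ+ψ≈-0.2615

θ₁ = 1.3961, θ₂ = 1.3090, θ₃ = -0.2615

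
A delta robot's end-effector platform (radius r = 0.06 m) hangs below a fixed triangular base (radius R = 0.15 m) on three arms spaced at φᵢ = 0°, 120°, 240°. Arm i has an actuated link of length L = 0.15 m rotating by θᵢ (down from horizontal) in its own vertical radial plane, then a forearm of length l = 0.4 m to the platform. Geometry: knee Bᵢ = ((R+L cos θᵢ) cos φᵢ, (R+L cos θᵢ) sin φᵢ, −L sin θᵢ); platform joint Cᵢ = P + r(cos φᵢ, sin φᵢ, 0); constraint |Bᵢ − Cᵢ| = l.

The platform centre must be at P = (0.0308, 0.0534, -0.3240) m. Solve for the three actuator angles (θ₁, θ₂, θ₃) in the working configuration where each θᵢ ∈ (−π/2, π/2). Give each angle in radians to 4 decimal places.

φ1=0.0° → target in arm frame (0.0308, 0.0534)
  A=0.0592, B=-0.3240, C=(l²−L²−A²−y'²−z²)/(2L)=0.0872
  θ1 = atan2(B,A) + arccos(C/0.3294) = -0.0873
rotate P by −φ2: (0.0308, -0.0534, -0.3240)
  A cos θ + B sin θ = C:  0.0592·cos θ + -0.3240·sin θ = 0.0873
  θ2 = atan2(B,A) + arccos(C/0.3294) = -0.0875
φ3=240.0° → target in arm frame (-0.0616, 0.0000)
  A=0.1516, B=-0.3240, C=(l²−L²−A²−y'²−z²)/(2L)=0.0318
  γ=atan2(-0.3240,0.1516)=-1.1330;  ψ=arccos(0.0888)=1.4819;  θ3=γ+ψ≈0.3489

θ₁ = -0.0873, θ₂ = -0.0875, θ₃ = 0.3489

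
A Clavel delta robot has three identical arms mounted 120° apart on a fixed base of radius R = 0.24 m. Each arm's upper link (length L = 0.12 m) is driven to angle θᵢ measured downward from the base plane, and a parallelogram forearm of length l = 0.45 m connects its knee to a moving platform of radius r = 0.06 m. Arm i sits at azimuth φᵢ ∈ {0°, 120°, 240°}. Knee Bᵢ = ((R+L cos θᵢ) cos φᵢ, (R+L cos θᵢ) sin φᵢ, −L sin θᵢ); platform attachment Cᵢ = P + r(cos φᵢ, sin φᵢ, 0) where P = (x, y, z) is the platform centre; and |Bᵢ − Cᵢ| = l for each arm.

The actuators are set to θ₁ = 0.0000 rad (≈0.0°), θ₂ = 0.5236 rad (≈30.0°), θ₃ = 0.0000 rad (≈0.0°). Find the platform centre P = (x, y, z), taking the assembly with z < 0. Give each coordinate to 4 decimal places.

φ1=0.0°: virtual centre (0.3000, 0.0000, 0.0000), radius l
O2 = (0.2839·cos120.0°, 0.2839·sin120.0°, -0.0600) = (-0.1420, 0.2459, -0.0600)
φ3=240.0°: virtual centre (-0.1500, -0.2598, 0.0000), radius l
subtract pairs → two planes through P
linear system: -0.8839x+0.4918y = -0.0058−-0.1200z; -0.9000x+-0.5196y = 0.0000−0.0000z
det = 0.9019;  x = 0.0033+-0.0691z,  y = -0.0058+0.1197z
into |P−O₁|² = l²: 1.0191z² + 0.0396z + -0.1145 = 0;  Δ = 0.4681;  z = -0.3551 or 0.3162 → z<0 root = -0.3551
x = 0.0279, y = -0.0483

(0.0279, -0.0483, -0.3551)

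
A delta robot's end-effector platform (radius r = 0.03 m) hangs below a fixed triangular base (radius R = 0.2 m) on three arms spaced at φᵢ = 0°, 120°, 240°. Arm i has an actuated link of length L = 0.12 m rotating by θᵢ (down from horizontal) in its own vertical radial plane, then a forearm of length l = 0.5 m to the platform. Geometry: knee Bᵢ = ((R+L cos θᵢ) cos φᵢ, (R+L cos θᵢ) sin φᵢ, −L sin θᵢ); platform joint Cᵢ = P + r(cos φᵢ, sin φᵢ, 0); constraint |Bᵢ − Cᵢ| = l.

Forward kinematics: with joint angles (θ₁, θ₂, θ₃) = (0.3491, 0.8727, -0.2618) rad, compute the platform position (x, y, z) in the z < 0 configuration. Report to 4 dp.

(0.0008, -0.1297, -0.4331)

arm 1 at φ=0.0°: (R−r)+L cos θ1 = 0.2828;  O1 = (0.2828, 0.0000, -0.0410)
φ2=120.0°: virtual centre (-0.1236, 0.2140, -0.0919), radius l
O3 = (0.2859·cos240.0°, 0.2859·sin240.0°, 0.0311) = (-0.1430, -0.2476, 0.0311)
|O₂|²−|O₁|² = -0.0121;  |O₃|²−|O₁|² = 0.0011
[-0.8127 0.4280 -0.1018]·P = -0.0121;  [-0.8514 -0.4952 0.1442]·P = 0.0011
det = 0.7669;  x = 0.0072+0.0148z,  y = -0.0146+0.2658z
sphere 1 gives Az²+Bz+C=0 with A=1.0709, B=0.0662, C=-0.1722;  B²−4AC=0.7419;  roots -0.4331, 0.3713;  negative root z = -0.4331
x = 0.0008, y = -0.1297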